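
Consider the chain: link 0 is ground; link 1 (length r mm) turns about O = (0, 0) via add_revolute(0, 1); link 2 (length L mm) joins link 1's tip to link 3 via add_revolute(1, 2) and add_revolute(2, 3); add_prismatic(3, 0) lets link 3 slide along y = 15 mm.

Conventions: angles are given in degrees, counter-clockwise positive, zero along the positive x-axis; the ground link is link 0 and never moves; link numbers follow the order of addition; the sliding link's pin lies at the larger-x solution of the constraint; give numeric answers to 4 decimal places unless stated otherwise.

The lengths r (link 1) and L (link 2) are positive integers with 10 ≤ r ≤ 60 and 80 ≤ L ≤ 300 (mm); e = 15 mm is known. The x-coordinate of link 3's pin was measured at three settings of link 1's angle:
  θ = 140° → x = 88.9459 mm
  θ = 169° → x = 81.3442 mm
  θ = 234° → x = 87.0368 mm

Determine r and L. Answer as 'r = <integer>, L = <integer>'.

constraint per measurement: (x − r cos θ)² + (r sin θ − e)² = L²
subtracting the θ₁ and θ₂ equations cancels the r² and L² terms:
r = (x₁² − x₂²) / (2[(x₁cos θ₁ + e sin θ₁) − (x₂cos θ₂ + e sin θ₂)]) = 34.9999 → r = 35
L² = (x₁ − r cos θ₁)² + (r sin θ₁ − e)² = 13456.0020 → L = 116.0000 → L = 116
check at θ₃=234°: x = 87.0368 (printed 87.0368) ✓

r = 35, L = 116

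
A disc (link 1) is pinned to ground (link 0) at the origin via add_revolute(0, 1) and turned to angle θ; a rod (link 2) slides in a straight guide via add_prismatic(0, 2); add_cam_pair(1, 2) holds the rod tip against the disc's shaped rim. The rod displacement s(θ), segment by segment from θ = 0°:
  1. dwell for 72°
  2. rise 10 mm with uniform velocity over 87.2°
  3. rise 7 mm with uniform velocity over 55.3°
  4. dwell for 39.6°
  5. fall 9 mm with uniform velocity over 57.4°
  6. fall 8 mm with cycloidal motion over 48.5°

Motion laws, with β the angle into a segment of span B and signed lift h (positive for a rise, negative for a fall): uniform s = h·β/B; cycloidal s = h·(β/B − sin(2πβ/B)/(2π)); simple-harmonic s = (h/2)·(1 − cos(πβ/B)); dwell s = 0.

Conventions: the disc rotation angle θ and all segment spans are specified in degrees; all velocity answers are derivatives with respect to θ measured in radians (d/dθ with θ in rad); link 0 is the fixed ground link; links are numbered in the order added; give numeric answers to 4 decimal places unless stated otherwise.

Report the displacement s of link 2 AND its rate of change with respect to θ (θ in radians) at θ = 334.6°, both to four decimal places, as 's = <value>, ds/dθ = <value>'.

segment 1 (0° to 72°, dwell): s unchanged at 0.0000
segment 2 (72° to 159.2°, uniform, h = 10) is passed completely: s = 0.0000 + (10) = 10.0000
segment 3 (159.2° to 214.5°, uniform, h = 7) is passed completely: s = 10.0000 + (7) = 17.0000
segment 4 (214.5° to 254.1°, dwell): s unchanged at 17.0000
segment 5 (254.1° to 311.5°, uniform, h = -9) is passed completely: s = 17.0000 + (-9) = 8.0000
θ = 334.6° falls in segment 6 (311.5° to 360°, cycloidal, h = -8): β = 334.6 − 311.5 = 23.1°, B = 48.5°; Δs = -8·(0.4763 − sin(2π·0.4763)/(2π)) = -3.6213; s = 8.0000 − 3.6213 = 4.3787
velocity in seg [311.5°–360°] (cycloidal), θ in radians: β = 23.1° = 0.4032 rad, B = 48.5° = 0.8465 rad; ds/dθ = (h/B)(1 − cos(2πβ/B)) = ((-8)/0.8465)(1 − cos(2π·0.4763)) = -18.797009 mm/rad

s = 4.3787, ds/dθ = -18.7970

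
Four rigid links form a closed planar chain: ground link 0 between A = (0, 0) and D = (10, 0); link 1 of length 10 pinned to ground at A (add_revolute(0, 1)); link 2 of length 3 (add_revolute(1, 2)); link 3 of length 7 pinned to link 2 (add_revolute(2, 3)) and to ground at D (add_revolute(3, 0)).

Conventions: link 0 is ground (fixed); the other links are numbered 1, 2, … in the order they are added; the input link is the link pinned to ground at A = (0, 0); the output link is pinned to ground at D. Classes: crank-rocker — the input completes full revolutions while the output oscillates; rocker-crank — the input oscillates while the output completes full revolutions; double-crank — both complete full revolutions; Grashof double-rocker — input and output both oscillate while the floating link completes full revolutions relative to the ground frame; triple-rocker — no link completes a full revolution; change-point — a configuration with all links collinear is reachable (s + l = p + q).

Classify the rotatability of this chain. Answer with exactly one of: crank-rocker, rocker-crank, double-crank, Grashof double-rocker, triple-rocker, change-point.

lengths: ground=10, input=10, coupler=3, output=7
sorted: s=3 (shortest), l=10 (longest), p+q=17
s + l = 13 vs p + q = 17
s + l < p + q (Grashof) with shortest = coupler link → Grashof double-rocker

Grashof double-rocker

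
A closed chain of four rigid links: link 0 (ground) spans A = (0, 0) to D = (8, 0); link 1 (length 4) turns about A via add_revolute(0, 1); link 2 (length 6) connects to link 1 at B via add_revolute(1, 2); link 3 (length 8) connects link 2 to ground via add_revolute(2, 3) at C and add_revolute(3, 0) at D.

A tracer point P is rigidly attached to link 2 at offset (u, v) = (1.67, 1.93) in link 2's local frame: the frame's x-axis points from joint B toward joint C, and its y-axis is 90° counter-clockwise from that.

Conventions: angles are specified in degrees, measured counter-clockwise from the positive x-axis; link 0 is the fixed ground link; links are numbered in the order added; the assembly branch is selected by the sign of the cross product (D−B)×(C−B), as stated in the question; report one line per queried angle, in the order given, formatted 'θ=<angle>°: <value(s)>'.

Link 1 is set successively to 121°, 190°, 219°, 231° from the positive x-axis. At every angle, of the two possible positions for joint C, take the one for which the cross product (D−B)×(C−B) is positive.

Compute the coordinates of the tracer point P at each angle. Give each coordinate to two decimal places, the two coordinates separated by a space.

A=(0,0), D=(8.00,0)
θ=121°: B = A + 4.00·(cos121°, sin121°) = (-2.0602, 3.4287)
θ=121°: |BD| = 10.6284
θ=121°: circle(B,6.00) ∩ circle(D,8.00): a=3.9970, h=4.4749
θ=121°:   candidates: C₊=(3.1667,6.3749) cross=47.560; C₋=(0.2796,-2.0963) cross=-47.560
θ=121°:   branch + wants cross > 0 → take C=(3.1667,6.3749) (cross=47.560)
θ=121°: ex = (C−B)/|BC| = (0.8711,0.4910); ey = (-0.4910,0.8711)
θ=121°: P = B + 1.67·ex + 1.93·ey = (-1.5530,5.9300)
θ=190°: B = A + 4.00·(cos190°, sin190°) = (-3.9392, -0.6946)
θ=190°: |BD| = 11.9594
θ=190°: circle(B,6.00) ∩ circle(D,8.00): a=4.8091, h=3.5879
θ=190°:   candidates: C₊=(0.6534,3.1665) cross=42.909; C₋=(1.0701,-3.9971) cross=-42.909
θ=190°:   branch + wants cross > 0 → take C=(0.6534,3.1665) (cross=42.909)
θ=190°: ex = (C−B)/|BC| = (0.7654,0.6435); ey = (-0.6435,0.7654)
θ=190°: P = B + 1.67·ex + 1.93·ey = (-3.9030,1.8574)
θ=219°: B = A + 4.00·(cos219°, sin219°) = (-3.1086, -2.5173)
θ=219°: |BD| = 11.3902
θ=219°: circle(B,6.00) ∩ circle(D,8.00): a=4.4660, h=4.0069
θ=219°:   candidates: C₊=(0.3614,2.3775) cross=45.639; C₋=(2.1325,-5.4381) cross=-45.639
θ=219°:   branch + wants cross > 0 → take C=(0.3614,2.3775) (cross=45.639)
θ=219°: ex = (C−B)/|BC| = (0.5783,0.8158); ey = (-0.8158,0.5783)
θ=219°: P = B + 1.67·ex + 1.93·ey = (-3.7172,-0.0387)
θ=231°: B = A + 4.00·(cos231°, sin231°) = (-2.5173, -3.1086)
θ=231°: |BD| = 10.9671
θ=231°: circle(B,6.00) ∩ circle(D,8.00): a=4.2070, h=4.2780
θ=231°:   candidates: C₊=(0.3046,2.1864) cross=46.917; C₋=(2.7298,-6.0187) cross=-46.917
θ=231°:   branch + wants cross > 0 → take C=(0.3046,2.1864) (cross=46.917)
θ=231°: ex = (C−B)/|BC| = (0.4703,0.8825); ey = (-0.8825,0.4703)
θ=231°: P = B + 1.67·ex + 1.93·ey = (-3.4351,-0.7271)

θ=121°: -1.55 5.93
θ=190°: -3.90 1.86
θ=219°: -3.72 -0.04
θ=231°: -3.44 -0.73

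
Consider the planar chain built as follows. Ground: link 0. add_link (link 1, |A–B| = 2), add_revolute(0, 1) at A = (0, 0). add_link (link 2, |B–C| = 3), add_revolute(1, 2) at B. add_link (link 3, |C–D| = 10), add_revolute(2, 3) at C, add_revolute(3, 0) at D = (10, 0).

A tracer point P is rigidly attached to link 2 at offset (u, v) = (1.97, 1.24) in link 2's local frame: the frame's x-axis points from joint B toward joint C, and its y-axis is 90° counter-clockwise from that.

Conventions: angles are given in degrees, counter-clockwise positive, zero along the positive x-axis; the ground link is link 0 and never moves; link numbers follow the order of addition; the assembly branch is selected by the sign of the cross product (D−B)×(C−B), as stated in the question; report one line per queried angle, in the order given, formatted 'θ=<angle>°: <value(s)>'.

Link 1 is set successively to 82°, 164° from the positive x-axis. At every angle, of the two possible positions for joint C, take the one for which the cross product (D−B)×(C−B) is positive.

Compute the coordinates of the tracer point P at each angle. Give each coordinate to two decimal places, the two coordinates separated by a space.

A=(0,0), D=(10.00,0)
θ=82°: B = A + 2.00·(cos82°, sin82°) = (0.2783, 1.9805)
θ=82°: |BD| = 9.9213
θ=82°: circle(B,3.00) ∩ circle(D,10.00): a=0.3746, h=2.9765
θ=82°:   candidates: C₊=(1.2396,4.8224) cross=29.531; C₋=(0.0512,-1.0109) cross=-29.531
θ=82°:   branch + wants cross > 0 → take C=(1.2396,4.8224) (cross=29.531)
θ=82°: ex = (C−B)/|BC| = (0.3204,0.9473); ey = (-0.9473,0.3204)
θ=82°: P = B + 1.97·ex + 1.24·ey = (-0.2651,4.2440)
θ=164°: B = A + 2.00·(cos164°, sin164°) = (-1.9225, 0.5513)
θ=164°: |BD| = 11.9353
θ=164°: circle(B,3.00) ∩ circle(D,10.00): a=2.1554, h=2.0867
θ=164°:   candidates: C₊=(0.3270,2.5362) cross=24.905; C₋=(0.1342,-1.6327) cross=-24.905
θ=164°:   branch + wants cross > 0 → take C=(0.3270,2.5362) (cross=24.905)
θ=164°: ex = (C−B)/|BC| = (0.7498,0.6616); ey = (-0.6616,0.7498)
θ=164°: P = B + 1.97·ex + 1.24·ey = (-1.2658,2.7845)

θ=82°: -0.27 4.24
θ=164°: -1.27 2.78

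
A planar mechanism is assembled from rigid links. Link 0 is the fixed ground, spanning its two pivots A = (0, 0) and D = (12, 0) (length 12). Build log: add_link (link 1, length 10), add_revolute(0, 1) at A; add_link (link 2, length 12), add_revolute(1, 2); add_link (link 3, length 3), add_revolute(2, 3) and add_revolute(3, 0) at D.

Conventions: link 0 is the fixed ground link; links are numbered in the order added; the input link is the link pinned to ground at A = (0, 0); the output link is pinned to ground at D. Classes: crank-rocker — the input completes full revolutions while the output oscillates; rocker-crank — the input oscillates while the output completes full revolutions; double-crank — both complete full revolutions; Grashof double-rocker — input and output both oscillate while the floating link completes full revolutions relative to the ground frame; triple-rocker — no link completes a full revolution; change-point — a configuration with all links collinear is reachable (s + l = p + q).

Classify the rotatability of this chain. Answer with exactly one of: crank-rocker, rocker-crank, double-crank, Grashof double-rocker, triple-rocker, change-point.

lengths: ground=12, input=10, coupler=12, output=3
sorted: s=3 (shortest), l=12 (longest), p+q=22
s + l = 15 vs p + q = 22
s + l < p + q (Grashof) with shortest = output link → rocker-crank

rocker-crank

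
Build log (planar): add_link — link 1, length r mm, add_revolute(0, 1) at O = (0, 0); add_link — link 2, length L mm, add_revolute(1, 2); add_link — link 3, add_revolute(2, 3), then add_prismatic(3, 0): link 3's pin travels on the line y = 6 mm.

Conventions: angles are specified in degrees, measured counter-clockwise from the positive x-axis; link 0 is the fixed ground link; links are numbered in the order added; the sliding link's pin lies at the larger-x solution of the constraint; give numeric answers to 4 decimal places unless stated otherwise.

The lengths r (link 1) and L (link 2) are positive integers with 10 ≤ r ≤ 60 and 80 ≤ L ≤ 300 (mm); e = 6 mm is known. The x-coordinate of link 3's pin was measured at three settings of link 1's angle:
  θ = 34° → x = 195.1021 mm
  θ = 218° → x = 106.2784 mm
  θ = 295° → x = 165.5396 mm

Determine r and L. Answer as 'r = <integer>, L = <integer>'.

constraint per measurement: (x − r cos θ)² + (r sin θ − e)² = L²
subtracting the θ₁ and θ₂ equations cancels the r² and L² terms:
r = (x₁² − x₂²) / (2[(x₁cos θ₁ + e sin θ₁) − (x₂cos θ₂ + e sin θ₂)]) = 53.0000 → r = 53
L² = (x₁ − r cos θ₁)² + (r sin θ₁ − e)² = 23409.0038 → L = 153.0000 → L = 153
check at θ₃=295°: x = 165.5396 (printed 165.5396) ✓

r = 53, L = 153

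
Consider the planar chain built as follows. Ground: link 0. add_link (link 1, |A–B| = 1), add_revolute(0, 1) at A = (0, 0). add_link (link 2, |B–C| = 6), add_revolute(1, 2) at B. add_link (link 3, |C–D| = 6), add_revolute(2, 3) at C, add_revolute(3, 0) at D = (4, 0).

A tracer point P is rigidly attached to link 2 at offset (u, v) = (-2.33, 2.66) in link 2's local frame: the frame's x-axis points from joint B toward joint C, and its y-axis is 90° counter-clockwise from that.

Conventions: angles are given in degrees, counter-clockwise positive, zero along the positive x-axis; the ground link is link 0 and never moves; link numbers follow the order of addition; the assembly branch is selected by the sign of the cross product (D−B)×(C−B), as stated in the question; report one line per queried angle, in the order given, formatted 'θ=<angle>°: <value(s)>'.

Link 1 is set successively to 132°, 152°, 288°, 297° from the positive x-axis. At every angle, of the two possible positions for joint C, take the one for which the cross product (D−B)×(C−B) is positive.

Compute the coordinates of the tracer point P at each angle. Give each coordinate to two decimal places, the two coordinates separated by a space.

A=(0,0), D=(4.00,0)
θ=132°: B = A + 1.00·(cos132°, sin132°) = (-0.6691, 0.7431)
θ=132°: |BD| = 4.7279
θ=132°: circle(B,6.00) ∩ circle(D,6.00): a=2.3640, h=5.5147
θ=132°:   candidates: C₊=(2.5322,5.8177) cross=26.073; C₋=(0.7986,-5.0746) cross=-26.073
θ=132°:   branch + wants cross > 0 → take C=(2.5322,5.8177) (cross=26.073)
θ=132°: ex = (C−B)/|BC| = (0.5336,0.8458); ey = (-0.8458,0.5336)
θ=132°: P = B + -2.33·ex + 2.66·ey = (-4.1621,0.1918)
θ=152°: B = A + 1.00·(cos152°, sin152°) = (-0.8829, 0.4695)
θ=152°: |BD| = 4.9055
θ=152°: circle(B,6.00) ∩ circle(D,6.00): a=2.4527, h=5.4758
θ=152°:   candidates: C₊=(2.0826,5.6854) cross=26.861; C₋=(1.0345,-5.2159) cross=-26.861
θ=152°:   branch + wants cross > 0 → take C=(2.0826,5.6854) (cross=26.861)
θ=152°: ex = (C−B)/|BC| = (0.4943,0.8693); ey = (-0.8693,0.4943)
θ=152°: P = B + -2.33·ex + 2.66·ey = (-4.3469,-0.2413)
θ=288°: B = A + 1.00·(cos288°, sin288°) = (0.3090, -0.9511)
θ=288°: |BD| = 3.8115
θ=288°: circle(B,6.00) ∩ circle(D,6.00): a=1.9058, h=5.6893
θ=288°:   candidates: C₊=(0.7349,5.0338) cross=21.685; C₋=(3.5741,-5.9849) cross=-21.685
θ=288°:   branch + wants cross > 0 → take C=(0.7349,5.0338) (cross=21.685)
θ=288°: ex = (C−B)/|BC| = (0.0710,0.9975); ey = (-0.9975,0.0710)
θ=288°: P = B + -2.33·ex + 2.66·ey = (-2.5097,-3.0864)
θ=297°: B = A + 1.00·(cos297°, sin297°) = (0.4540, -0.8910)
θ=297°: |BD| = 3.6562
θ=297°: circle(B,6.00) ∩ circle(D,6.00): a=1.8281, h=5.7147
θ=297°:   candidates: C₊=(0.8343,5.0969) cross=20.894; C₋=(3.6196,-5.9879) cross=-20.894
θ=297°:   branch + wants cross > 0 → take C=(0.8343,5.0969) (cross=20.894)
θ=297°: ex = (C−B)/|BC| = (0.0634,0.9980); ey = (-0.9980,0.0634)
θ=297°: P = B + -2.33·ex + 2.66·ey = (-2.3484,-3.0477)

θ=132°: -4.16 0.19
θ=152°: -4.35 -0.24
θ=288°: -2.51 -3.09
θ=297°: -2.35 -3.05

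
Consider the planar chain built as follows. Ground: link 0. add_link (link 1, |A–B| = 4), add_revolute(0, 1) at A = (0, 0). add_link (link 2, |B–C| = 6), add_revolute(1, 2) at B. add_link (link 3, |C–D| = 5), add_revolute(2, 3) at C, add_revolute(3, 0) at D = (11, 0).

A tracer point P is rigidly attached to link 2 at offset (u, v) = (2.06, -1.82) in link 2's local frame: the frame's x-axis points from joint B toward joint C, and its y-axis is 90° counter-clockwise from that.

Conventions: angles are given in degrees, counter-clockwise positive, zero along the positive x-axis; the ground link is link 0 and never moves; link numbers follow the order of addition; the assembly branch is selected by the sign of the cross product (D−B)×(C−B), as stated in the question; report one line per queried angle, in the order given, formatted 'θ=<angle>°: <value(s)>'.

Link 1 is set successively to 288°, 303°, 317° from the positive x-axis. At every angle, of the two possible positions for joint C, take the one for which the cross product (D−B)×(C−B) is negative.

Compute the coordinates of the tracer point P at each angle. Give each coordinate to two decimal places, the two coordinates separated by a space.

A=(0,0), D=(11.00,0)
θ=288°: B = A + 4.00·(cos288°, sin288°) = (1.2361, -3.8042)
θ=288°: |BD| = 10.4789
θ=288°: circle(B,6.00) ∩ circle(D,5.00): a=5.7643, h=1.6652
θ=288°:   candidates: C₊=(6.0026,-0.1600) cross=17.449; C₋=(7.2116,-3.2632) cross=-17.449
θ=288°:   branch - wants cross < 0 → take C=(7.2116,-3.2632) (cross=-17.449)
θ=288°: ex = (C−B)/|BC| = (0.9959,0.0902); ey = (-0.0902,0.9959)
θ=288°: P = B + 2.06·ex + -1.82·ey = (3.4518,-5.4310)
θ=303°: B = A + 4.00·(cos303°, sin303°) = (2.1786, -3.3547)
θ=303°: |BD| = 9.4378
θ=303°: circle(B,6.00) ∩ circle(D,5.00): a=5.3017, h=2.8093
θ=303°:   candidates: C₊=(6.1354,1.1557) cross=26.514; C₋=(8.1326,-4.0961) cross=-26.514
θ=303°:   branch - wants cross < 0 → take C=(8.1326,-4.0961) (cross=-26.514)
θ=303°: ex = (C−B)/|BC| = (0.9923,-0.1236); ey = (0.1236,0.9923)
θ=303°: P = B + 2.06·ex + -1.82·ey = (3.9979,-5.4153)
θ=317°: B = A + 4.00·(cos317°, sin317°) = (2.9254, -2.7280)
θ=317°: |BD| = 8.5230
θ=317°: circle(B,6.00) ∩ circle(D,5.00): a=4.9068, h=3.4530
θ=317°:   candidates: C₊=(6.4688,2.1139) cross=29.430; C₋=(8.6793,-4.4288) cross=-29.430
θ=317°:   branch - wants cross < 0 → take C=(8.6793,-4.4288) (cross=-29.430)
θ=317°: ex = (C−B)/|BC| = (0.9590,-0.2835); ey = (0.2835,0.9590)
θ=317°: P = B + 2.06·ex + -1.82·ey = (4.3850,-5.0573)

θ=288°: 3.45 -5.43
θ=303°: 4.00 -5.42
θ=317°: 4.39 -5.06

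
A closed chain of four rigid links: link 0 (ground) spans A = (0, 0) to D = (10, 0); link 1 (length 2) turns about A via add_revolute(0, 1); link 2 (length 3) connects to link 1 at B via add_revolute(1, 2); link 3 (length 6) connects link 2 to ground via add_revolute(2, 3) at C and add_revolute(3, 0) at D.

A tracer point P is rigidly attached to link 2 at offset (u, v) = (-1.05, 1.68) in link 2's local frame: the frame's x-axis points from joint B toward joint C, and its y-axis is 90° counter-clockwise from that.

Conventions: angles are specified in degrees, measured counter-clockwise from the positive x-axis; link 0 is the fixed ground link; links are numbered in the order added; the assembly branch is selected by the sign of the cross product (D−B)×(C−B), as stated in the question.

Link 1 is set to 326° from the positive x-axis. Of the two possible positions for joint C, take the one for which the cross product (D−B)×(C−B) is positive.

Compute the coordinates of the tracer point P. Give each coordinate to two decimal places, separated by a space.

A=(0,0), D=(10.00,0)
B = A + 2.00·(cos326°, sin326°) = (1.6581, -1.1184)
|BD| = 8.4166
circle(B,3.00) ∩ circle(D,6.00): a=2.6043, h=1.4892
  candidates: C₊=(4.0414,0.7036) cross=12.534; C₋=(4.4372,-2.2483) cross=-12.534
  branch + wants cross > 0 → take C=(4.0414,0.7036) (cross=12.534)
ex = (C−B)/|BC| = (0.7944,0.6073); ey = (-0.6073,0.7944)
P = B + -1.05·ex + 1.68·ey = (-0.1964,-0.4214)

-0.20 -0.42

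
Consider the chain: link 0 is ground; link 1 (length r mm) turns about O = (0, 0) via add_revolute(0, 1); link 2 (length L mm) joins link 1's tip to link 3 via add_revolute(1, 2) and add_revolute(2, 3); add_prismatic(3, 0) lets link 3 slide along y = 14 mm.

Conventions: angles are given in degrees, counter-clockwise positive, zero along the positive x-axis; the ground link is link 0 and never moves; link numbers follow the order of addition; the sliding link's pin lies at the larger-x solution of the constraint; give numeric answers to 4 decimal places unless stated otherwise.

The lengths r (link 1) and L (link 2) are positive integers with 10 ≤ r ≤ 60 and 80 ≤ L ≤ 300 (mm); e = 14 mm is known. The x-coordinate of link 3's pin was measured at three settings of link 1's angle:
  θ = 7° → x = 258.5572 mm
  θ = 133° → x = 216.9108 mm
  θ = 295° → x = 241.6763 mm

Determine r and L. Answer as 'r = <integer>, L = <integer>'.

constraint per measurement: (x − r cos θ)² + (r sin θ − e)² = L²
subtracting the θ₁ and θ₂ equations cancels the r² and L² terms:
r = (x₁² − x₂²) / (2[(x₁cos θ₁ + e sin θ₁) − (x₂cos θ₂ + e sin θ₂)]) = 25.0000 → r = 25
L² = (x₁ − r cos θ₁)² + (r sin θ₁ − e)² = 54756.0194 → L = 234.0000 → L = 234
check at θ₃=295°: x = 241.6763 (printed 241.6763) ✓

r = 25, L = 234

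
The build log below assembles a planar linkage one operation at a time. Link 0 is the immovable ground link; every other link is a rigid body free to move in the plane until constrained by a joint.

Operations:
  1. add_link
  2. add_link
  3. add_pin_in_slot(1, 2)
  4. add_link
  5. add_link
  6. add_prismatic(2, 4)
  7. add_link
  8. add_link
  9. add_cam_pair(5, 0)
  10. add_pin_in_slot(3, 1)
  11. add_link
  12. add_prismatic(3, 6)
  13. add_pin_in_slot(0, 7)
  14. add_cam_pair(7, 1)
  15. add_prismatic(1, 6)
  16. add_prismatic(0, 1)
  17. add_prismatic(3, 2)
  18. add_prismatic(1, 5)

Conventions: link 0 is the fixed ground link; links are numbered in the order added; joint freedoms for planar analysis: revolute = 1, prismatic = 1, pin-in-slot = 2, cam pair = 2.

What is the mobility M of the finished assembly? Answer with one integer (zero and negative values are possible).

ground; <1,0,0>
#1 <2,0,0>
#2 <3,0,0>
PS:1↔2 J2 <3,0,1>
#3 <4,0,1>
#4 <5,0,1>
P:2↔4 J1 <5,1,1>
#5 <6,1,1>
#6 <7,1,1>
C:5↔0 J2 <7,1,2>
PS:3↔1 J2 <7,1,3>
#7 <8,1,3>
P:3↔6 J1 <8,2,3>
PS:0↔7 J2 <8,2,4>
C:7↔1 J2 <8,2,5>
P:1↔6 J1 <8,3,5>
P:0↔1 J1 <8,4,5>
P:3↔2 J1 <8,5,5>
P:1↔5 J1 <8,6,5>
3×7 − 2×6 − 1×5 = 4

M = 4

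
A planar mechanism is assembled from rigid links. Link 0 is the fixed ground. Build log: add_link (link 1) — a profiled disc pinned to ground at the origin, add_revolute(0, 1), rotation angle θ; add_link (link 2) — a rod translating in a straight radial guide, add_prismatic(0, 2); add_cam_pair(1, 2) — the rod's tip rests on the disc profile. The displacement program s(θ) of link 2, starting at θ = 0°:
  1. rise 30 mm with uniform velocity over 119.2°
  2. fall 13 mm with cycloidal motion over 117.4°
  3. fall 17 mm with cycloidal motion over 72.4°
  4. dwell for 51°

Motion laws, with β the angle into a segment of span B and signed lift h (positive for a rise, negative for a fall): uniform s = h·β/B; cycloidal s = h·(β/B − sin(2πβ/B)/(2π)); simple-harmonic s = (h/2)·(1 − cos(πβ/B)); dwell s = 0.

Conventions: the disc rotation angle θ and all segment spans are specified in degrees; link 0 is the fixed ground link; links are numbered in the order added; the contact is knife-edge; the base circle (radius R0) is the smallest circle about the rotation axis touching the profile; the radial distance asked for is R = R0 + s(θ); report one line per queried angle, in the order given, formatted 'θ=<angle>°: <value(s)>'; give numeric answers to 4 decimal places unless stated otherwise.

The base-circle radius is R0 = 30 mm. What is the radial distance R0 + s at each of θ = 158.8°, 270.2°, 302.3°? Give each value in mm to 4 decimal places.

seg 1 [0°–119.2°] uniform, h=30: full span → s += 30 → s = 30.0000
seg 2 [119.2°–236.6°] cycloidal, h=-13: θ=158.8° here. β=39.6, B=117.4. -13·(0.3373 − sin(2π·0.3373)/(2π)) = -2.6196 → s = 27.3804
seg 2 [119.2°–236.6°] cycloidal, h=-13: full span → s += -13 → s = 17.0000
seg 3 [236.6°–309°] cycloidal, h=-17: θ=270.2° here. β=33.6, B=72.4. -17·(0.4641 − sin(2π·0.4641)/(2π)) = -7.2842 → s = 9.7158
seg 3 [236.6°–309°] cycloidal, h=-17: θ=302.3° here. β=65.7, B=72.4. -17·(0.9075 − sin(2π·0.9075)/(2π)) = -16.9128 → s = 0.0872
θ=158.8°: R = R0 + s = 30 + 27.3804 = 57.3804
θ=270.2°: R = R0 + s = 30 + 9.7158 = 39.7158
θ=302.3°: R = R0 + s = 30 + 0.0872 = 30.0872

θ=158.8°: 57.3804
θ=270.2°: 39.7158
θ=302.3°: 30.0872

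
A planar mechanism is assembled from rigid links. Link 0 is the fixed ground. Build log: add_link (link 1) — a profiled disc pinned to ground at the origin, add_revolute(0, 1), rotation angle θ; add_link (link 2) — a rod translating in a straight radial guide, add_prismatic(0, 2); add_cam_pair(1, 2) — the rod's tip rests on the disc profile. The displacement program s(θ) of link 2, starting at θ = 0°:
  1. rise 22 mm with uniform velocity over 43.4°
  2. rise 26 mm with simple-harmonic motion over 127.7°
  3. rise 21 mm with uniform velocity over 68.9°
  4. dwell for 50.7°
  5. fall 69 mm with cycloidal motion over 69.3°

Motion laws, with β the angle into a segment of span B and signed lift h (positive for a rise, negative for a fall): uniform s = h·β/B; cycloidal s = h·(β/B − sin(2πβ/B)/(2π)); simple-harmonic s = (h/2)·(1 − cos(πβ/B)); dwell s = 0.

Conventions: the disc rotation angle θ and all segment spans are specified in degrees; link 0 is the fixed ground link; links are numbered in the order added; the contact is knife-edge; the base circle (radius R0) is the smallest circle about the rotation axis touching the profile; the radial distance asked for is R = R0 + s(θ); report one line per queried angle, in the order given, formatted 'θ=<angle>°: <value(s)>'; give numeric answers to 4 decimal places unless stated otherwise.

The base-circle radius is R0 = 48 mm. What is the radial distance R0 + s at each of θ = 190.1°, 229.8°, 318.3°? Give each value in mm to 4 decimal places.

seg 1 [0°–43.4°] uniform, h=22: full span → s += 22 → s = 22.0000
seg 2 [43.4°–171.1°] simple-harmonic, h=26: full span → s += 26 → s = 48.0000
seg 3 [171.1°–240°] uniform, h=21: θ=190.1° here. β=19, B=68.9. 21·19/68.9 = 5.7910 → s = 53.7910
seg 3 [171.1°–240°] uniform, h=21: θ=229.8° here. β=58.7, B=68.9. 21·58.7/68.9 = 17.8911 → s = 65.8911
seg 3 [171.1°–240°] uniform, h=21: full span → s += 21 → s = 69.0000
seg 4 [240°–290.7°] dwell: s stays 69.0000
seg 5 [290.7°–360°] cycloidal, h=-69: θ=318.3° here. β=27.6, B=69.3. -69·(0.3983 − sin(2π·0.3983)/(2π)) = -20.9294 → s = 48.0706
θ=190.1°: R = R0 + s = 48 + 53.7910 = 101.7910
θ=229.8°: R = R0 + s = 48 + 65.8911 = 113.8911
θ=318.3°: R = R0 + s = 48 + 48.0706 = 96.0706

θ=190.1°: 101.7910
θ=229.8°: 113.8911
θ=318.3°: 96.0706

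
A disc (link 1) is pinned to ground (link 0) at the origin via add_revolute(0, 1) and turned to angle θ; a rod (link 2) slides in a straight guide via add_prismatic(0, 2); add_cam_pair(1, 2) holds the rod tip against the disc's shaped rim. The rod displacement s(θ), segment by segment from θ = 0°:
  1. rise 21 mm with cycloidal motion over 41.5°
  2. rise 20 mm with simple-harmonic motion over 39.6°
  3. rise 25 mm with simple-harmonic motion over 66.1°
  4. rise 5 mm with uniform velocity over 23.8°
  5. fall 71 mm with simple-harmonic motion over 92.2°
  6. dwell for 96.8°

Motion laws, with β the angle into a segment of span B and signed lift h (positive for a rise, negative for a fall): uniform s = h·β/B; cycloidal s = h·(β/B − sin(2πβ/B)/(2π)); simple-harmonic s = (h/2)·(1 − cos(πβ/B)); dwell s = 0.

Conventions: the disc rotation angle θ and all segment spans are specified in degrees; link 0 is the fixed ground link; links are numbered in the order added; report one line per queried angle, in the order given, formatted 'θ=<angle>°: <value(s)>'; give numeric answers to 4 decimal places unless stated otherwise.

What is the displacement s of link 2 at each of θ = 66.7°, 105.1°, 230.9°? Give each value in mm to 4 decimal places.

segment 1 (0° to 41.5°, cycloidal, h = 21) is passed completely: s = 0.0000 + (21) = 21.0000
θ = 66.7° falls in segment 2 (41.5° to 81.1°, simple-harmonic, h = 20): β = 66.7 − 41.5 = 25.2°, B = 39.6°; Δs = 20/2·(1 − cos(π·0.6364)) = 14.1542; s = 21.0000 + 14.1542 = 35.1542
segment 2 (41.5° to 81.1°, simple-harmonic, h = 20) is passed completely: s = 21.0000 + (20) = 41.0000
θ = 105.1° falls in segment 3 (81.1° to 147.2°, simple-harmonic, h = 25): β = 105.1 − 81.1 = 24°, B = 66.1°; Δs = 25/2·(1 − cos(π·0.3631)) = 7.2877; s = 41.0000 + 7.2877 = 48.2877
segment 3 (81.1° to 147.2°, simple-harmonic, h = 25) is passed completely: s = 41.0000 + (25) = 66.0000
segment 4 (147.2° to 171°, uniform, h = 5) is passed completely: s = 66.0000 + (5) = 71.0000
θ = 230.9° falls in segment 5 (171° to 263.2°, simple-harmonic, h = -71): β = 230.9 − 171 = 59.9°, B = 92.2°; Δs = -71/2·(1 − cos(π·0.6497)) = -51.5843; s = 71.0000 − 51.5843 = 19.4157

θ=66.7°: 35.1542
θ=105.1°: 48.2877
θ=230.9°: 19.4157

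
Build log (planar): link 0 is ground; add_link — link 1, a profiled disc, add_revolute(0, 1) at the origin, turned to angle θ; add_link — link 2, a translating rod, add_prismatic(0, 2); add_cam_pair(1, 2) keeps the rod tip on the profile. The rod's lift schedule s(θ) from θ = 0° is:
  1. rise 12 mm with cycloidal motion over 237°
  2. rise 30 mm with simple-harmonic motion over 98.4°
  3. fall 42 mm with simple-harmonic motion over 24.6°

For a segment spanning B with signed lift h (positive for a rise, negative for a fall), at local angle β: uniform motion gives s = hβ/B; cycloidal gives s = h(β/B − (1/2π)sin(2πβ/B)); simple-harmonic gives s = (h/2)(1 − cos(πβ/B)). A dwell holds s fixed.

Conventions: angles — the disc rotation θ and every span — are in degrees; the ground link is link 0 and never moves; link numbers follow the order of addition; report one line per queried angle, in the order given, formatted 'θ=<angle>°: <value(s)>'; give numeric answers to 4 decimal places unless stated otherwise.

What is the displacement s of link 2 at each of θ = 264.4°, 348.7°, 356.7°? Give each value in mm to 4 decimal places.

seg 1 [0°–237°] cycloidal, h=12: full span → s += 12 → s = 12.0000
seg 2 [237°–335.4°] simple-harmonic, h=30: θ=264.4° here. β=27.4, B=98.4. 30/2·(1 − cos(π·0.2785)) = 5.3827 → s = 17.3827
seg 2 [237°–335.4°] simple-harmonic, h=30: full span → s += 30 → s = 42.0000
seg 3 [335.4°–360°] simple-harmonic, h=-42: θ=348.7° here. β=13.3, B=24.6. -42/2·(1 − cos(π·0.5407)) = -23.6746 → s = 18.3254
seg 3 [335.4°–360°] simple-harmonic, h=-42: θ=356.7° here. β=21.3, B=24.6. -42/2·(1 − cos(π·0.8659)) = -40.1626 → s = 1.8374

θ=264.4°: 17.3827
θ=348.7°: 18.3254
θ=356.7°: 1.8374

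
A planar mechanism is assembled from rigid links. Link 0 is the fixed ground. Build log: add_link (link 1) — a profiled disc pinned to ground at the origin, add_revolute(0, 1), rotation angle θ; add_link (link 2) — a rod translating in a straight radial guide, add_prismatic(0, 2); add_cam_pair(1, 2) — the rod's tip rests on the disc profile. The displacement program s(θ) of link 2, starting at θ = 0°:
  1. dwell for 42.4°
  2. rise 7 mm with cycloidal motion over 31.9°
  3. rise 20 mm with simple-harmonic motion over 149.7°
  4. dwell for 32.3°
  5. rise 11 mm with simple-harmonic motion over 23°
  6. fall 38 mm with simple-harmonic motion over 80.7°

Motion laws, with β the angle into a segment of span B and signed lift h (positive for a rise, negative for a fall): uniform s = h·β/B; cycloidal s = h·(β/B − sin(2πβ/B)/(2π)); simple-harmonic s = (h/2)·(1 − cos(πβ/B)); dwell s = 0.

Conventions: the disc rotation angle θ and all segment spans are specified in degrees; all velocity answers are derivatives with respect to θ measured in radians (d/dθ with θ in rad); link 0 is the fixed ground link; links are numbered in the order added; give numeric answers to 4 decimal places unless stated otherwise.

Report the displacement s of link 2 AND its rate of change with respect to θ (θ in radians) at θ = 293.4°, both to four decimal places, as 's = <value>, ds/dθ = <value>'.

seg 1 [0°–42.4°] dwell: s stays 0.0000
seg 2 [42.4°–74.3°] cycloidal, h=7: full span → s += 7 → s = 7.0000
seg 3 [74.3°–224°] simple-harmonic, h=20: full span → s += 20 → s = 27.0000
seg 4 [224°–256.3°] dwell: s stays 27.0000
seg 5 [256.3°–279.3°] simple-harmonic, h=11: full span → s += 11 → s = 38.0000
seg 6 [279.3°–360°] simple-harmonic, h=-38: θ=293.4° here. β=14.1, B=80.7. -38/2·(1 − cos(π·0.1747)) = -2.7911 → s = 35.2089
velocity in seg [279.3°–360°] (simple-harmonic), θ in radians: β = 14.1° = 0.2461 rad, B = 80.7° = 1.4085 rad; ds/dθ = (πh/(2B)) sin(πβ/B) = (π·(-38)/(2·1.4085)) sin(π·0.1747) = -22.111403 mm/rad

s = 35.2089, ds/dθ = -22.1114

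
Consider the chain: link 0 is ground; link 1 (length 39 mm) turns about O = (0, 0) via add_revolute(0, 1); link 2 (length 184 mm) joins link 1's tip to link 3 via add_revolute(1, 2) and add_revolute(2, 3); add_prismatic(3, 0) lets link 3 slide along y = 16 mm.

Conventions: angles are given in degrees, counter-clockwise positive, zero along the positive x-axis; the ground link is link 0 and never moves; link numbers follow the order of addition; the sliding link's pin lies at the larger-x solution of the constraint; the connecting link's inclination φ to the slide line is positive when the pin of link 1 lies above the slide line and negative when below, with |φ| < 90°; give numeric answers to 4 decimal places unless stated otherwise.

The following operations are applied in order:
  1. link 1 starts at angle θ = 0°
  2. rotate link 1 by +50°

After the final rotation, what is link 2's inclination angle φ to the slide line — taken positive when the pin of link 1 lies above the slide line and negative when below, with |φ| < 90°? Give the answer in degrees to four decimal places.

geometry: r = 39 mm, L = 184 mm, e = 16 mm; θ starts at 0°
rotate link 1 by +50°: θ ← 0° +50° = 50°
h = r sin θ − e = 29.875733 − 16 = 13.875733
sin φ = h / L = 13.875733 / 184 = 0.07541159
φ = arcsin(0.07541159) = 4.324872°

4.3249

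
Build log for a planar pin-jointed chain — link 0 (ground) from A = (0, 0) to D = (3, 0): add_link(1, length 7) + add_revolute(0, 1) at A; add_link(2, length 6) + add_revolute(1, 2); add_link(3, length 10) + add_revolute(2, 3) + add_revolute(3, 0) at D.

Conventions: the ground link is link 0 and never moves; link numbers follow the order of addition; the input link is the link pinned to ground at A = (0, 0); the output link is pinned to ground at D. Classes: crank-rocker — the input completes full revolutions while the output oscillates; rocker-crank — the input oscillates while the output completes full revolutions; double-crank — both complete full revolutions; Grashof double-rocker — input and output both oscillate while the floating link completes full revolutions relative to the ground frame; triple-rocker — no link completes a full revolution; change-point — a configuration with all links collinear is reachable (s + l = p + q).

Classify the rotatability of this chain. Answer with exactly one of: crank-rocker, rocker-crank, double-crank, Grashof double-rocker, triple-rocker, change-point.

lengths: ground=3, input=7, coupler=6, output=10
sorted: s=3 (shortest), l=10 (longest), p+q=13
s + l = 13 vs p + q = 13
s + l = p + q → change-point (collinear configuration reachable)

change-point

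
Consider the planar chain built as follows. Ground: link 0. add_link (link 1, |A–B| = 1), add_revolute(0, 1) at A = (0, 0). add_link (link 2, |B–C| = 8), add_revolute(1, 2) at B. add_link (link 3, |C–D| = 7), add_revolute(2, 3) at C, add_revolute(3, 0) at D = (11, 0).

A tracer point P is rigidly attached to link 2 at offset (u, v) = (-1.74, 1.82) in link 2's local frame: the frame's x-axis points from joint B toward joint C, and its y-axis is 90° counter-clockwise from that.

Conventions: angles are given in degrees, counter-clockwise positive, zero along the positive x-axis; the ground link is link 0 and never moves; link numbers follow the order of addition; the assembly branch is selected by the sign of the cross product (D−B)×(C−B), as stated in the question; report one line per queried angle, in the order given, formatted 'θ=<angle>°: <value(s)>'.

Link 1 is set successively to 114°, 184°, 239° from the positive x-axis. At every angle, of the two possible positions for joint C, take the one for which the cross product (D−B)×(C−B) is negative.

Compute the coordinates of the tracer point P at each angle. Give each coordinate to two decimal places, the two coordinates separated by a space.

A=(0,0), D=(11.00,0)
θ=114°: B = A + 1.00·(cos114°, sin114°) = (-0.4067, 0.9135)
θ=114°: |BD| = 11.4433
θ=114°: circle(B,8.00) ∩ circle(D,7.00): a=6.3770, h=4.8305
θ=114°:   candidates: C₊=(6.3356,5.2195) cross=55.276; C₋=(5.5643,-4.4106) cross=-55.276
θ=114°:   branch - wants cross < 0 → take C=(5.5643,-4.4106) (cross=-55.276)
θ=114°: ex = (C−B)/|BC| = (0.7464,-0.6655); ey = (0.6655,0.7464)
θ=114°: P = B + -1.74·ex + 1.82·ey = (-0.4942,3.4300)
θ=184°: B = A + 1.00·(cos184°, sin184°) = (-0.9976, -0.0698)
θ=184°: |BD| = 11.9978
θ=184°: circle(B,8.00) ∩ circle(D,7.00): a=6.6240, h=4.4858
θ=184°:   candidates: C₊=(5.6002,4.4545) cross=53.820; C₋=(5.6524,-4.5170) cross=-53.820
θ=184°:   branch - wants cross < 0 → take C=(5.6524,-4.5170) (cross=-53.820)
θ=184°: ex = (C−B)/|BC| = (0.8312,-0.5559); ey = (0.5559,0.8312)
θ=184°: P = B + -1.74·ex + 1.82·ey = (-1.4322,2.4104)
θ=239°: B = A + 1.00·(cos239°, sin239°) = (-0.5150, -0.8572)
θ=239°: |BD| = 11.5469
θ=239°: circle(B,8.00) ∩ circle(D,7.00): a=6.4230, h=4.7692
θ=239°:   candidates: C₊=(5.5362,4.3757) cross=55.070; C₋=(6.2442,-5.1364) cross=-55.070
θ=239°:   branch - wants cross < 0 → take C=(6.2442,-5.1364) (cross=-55.070)
θ=239°: ex = (C−B)/|BC| = (0.8449,-0.5349); ey = (0.5349,0.8449)
θ=239°: P = B + -1.74·ex + 1.82·ey = (-1.0117,1.6113)

θ=114°: -0.49 3.43
θ=184°: -1.43 2.41
θ=239°: -1.01 1.61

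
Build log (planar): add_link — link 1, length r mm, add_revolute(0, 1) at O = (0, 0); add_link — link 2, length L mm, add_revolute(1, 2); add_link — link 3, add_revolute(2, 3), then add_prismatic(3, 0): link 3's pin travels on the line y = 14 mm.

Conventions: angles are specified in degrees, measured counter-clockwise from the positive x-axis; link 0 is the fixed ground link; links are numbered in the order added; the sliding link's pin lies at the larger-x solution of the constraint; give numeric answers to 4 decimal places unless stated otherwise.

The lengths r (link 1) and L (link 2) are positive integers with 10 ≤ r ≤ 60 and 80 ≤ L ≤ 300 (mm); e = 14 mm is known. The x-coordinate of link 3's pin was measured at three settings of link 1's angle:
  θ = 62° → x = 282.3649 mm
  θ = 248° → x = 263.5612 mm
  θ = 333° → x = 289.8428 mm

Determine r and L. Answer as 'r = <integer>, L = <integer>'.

constraint per measurement: (x − r cos θ)² + (r sin θ − e)² = L²
subtracting the θ₁ and θ₂ equations cancels the r² and L² terms:
r = (x₁² − x₂²) / (2[(x₁cos θ₁ + e sin θ₁) − (x₂cos θ₂ + e sin θ₂)]) = 20.0000 → r = 20
L² = (x₁ − r cos θ₁)² + (r sin θ₁ − e)² = 74528.9945 → L = 273.0000 → L = 273
check at θ₃=333°: x = 289.8428 (printed 289.8428) ✓

r = 20, L = 273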